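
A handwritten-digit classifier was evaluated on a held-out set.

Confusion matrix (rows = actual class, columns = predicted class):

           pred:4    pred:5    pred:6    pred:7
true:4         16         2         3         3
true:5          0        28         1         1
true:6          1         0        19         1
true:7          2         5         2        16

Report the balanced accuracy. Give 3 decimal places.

0.786

Balanced accuracy = mean of per-class recall.
  4: recall = 16/24 = 0.6667
  5: recall = 28/30 = 0.9333
  6: recall = 19/21 = 0.9048
  7: recall = 16/25 = 0.6400
Mean = (0.6667 + 0.9333 + 0.9048 + 0.6400) / 4 = 0.786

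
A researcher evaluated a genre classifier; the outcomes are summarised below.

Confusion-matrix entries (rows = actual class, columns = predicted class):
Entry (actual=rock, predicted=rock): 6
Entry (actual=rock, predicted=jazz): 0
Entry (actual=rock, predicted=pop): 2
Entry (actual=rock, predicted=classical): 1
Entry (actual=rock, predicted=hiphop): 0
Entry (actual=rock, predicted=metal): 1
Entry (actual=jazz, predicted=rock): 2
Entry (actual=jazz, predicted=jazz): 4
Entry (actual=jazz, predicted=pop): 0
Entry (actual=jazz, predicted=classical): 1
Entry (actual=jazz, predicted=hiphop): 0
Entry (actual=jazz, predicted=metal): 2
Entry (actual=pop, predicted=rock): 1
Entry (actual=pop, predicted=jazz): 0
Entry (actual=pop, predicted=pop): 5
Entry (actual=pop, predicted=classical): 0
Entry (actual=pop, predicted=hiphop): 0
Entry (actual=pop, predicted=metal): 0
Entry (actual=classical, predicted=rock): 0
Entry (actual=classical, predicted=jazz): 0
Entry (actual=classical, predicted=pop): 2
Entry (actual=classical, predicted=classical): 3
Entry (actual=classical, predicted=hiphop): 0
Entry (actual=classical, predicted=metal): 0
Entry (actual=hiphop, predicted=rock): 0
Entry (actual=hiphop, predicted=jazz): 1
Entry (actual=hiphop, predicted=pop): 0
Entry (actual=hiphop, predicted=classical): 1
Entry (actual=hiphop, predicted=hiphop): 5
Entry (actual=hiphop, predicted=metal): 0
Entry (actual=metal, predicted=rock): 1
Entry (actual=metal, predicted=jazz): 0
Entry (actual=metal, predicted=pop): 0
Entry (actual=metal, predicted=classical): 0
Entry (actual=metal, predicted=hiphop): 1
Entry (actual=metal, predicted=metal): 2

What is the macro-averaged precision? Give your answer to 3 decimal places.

0.615

Per-class precision (TP/(TP+FP)):
  rock: TP=6, FP=2+1+0+0+1=4 → 6/10 = 0.6000
  jazz: TP=4, FP=0+0+0+1+0=1 → 4/5 = 0.8000
  pop: TP=5, FP=2+0+2+0+0=4 → 5/9 = 0.5556
  classical: TP=3, FP=1+1+0+1+0=3 → 3/6 = 0.5000
  hiphop: TP=5, FP=0+0+0+0+1=1 → 5/6 = 0.8333
  metal: TP=2, FP=1+2+0+0+0=3 → 2/5 = 0.4000
Macro-precision = mean = (0.6000 + 0.8000 + 0.5556 + 0.5000 + 0.8333 + 0.4000) / 6 = 0.615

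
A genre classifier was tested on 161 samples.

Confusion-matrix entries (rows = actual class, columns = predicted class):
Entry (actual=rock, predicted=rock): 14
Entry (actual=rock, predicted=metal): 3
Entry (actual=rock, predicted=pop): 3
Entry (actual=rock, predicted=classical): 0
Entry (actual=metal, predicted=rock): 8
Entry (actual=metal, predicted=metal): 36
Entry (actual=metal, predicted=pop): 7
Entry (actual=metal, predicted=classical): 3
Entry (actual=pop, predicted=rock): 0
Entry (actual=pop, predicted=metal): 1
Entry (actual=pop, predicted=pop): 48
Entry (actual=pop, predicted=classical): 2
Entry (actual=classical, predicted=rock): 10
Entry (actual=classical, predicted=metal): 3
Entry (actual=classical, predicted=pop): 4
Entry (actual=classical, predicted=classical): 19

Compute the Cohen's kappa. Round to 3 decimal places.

0.626

Observed agreement pₒ = trace/N = 117/161 = 0.7267
Expected agreement pₑ = Σ (rowᵢ·colᵢ)/N² = (20·32 + 54·43 + 51·62 + 36·24)/161² = 0.2696
κ = (pₒ − pₑ)/(1 − pₑ) = (0.7267 − 0.2696)/(1 − 0.2696) = 0.626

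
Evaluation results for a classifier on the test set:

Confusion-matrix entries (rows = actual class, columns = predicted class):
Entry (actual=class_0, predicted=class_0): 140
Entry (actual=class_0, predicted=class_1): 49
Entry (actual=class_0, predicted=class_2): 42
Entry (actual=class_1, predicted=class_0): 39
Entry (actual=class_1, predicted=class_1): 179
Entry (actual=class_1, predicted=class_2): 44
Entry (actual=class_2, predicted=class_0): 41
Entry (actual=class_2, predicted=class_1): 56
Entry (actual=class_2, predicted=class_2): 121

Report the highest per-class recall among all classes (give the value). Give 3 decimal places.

0.683

Per-class recall (TP/(TP+FN)):
  class_0: TP=140, FN=49+42=91 → 140/231 = 0.6061
  class_1: TP=179, FN=39+44=83 → 179/262 = 0.6832
  class_2: TP=121, FN=41+56=97 → 121/218 = 0.5550
Highest is class 'class_1' with recall = 0.683.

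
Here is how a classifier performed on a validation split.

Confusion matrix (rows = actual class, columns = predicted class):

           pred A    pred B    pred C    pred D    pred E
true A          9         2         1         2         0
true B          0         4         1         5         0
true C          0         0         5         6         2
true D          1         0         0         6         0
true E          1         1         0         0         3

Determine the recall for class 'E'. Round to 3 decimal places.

recall = TP/(TP+FN).
E: TP=3, FN=1+1+0+0=2 → 3/5 = 0.6000

0.600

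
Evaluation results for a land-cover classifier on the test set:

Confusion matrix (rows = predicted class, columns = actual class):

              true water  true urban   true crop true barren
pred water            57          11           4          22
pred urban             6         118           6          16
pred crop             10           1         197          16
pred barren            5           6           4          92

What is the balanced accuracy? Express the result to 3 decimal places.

0.791

Balanced accuracy = mean of per-class recall.
  water: recall = 57/78 = 0.7308
  urban: recall = 118/136 = 0.8676
  crop: recall = 197/211 = 0.9336
  barren: recall = 92/146 = 0.6301
Mean = (0.7308 + 0.8676 + 0.9336 + 0.6301) / 4 = 0.791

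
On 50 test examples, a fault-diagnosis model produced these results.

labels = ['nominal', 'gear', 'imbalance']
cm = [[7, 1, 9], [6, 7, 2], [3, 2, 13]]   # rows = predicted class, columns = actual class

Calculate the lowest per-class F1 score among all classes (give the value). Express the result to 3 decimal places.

0.424

Per-class F1 score (2·TP/(2·TP+FP+FN)):
  nominal: TP=7, FP=1+9=10, FN=6+3=9 → 14/33 = 0.4242
  gear: TP=7, FP=6+2=8, FN=1+2=3 → 14/25 = 0.5600
  imbalance: TP=13, FP=3+2=5, FN=9+2=11 → 26/42 = 0.6190
Lowest is class 'nominal' with F1 score = 0.424.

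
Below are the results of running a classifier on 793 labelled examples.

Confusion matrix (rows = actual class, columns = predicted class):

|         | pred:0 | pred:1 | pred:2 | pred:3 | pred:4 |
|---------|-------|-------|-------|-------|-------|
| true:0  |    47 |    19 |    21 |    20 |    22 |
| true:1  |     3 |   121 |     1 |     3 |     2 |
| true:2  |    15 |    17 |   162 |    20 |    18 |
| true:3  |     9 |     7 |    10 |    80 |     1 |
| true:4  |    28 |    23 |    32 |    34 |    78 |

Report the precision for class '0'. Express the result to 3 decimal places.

Take TP from the diagonal, FP from the rest of the '0' prediction marginal, FN from the rest of the '0' actual marginal.
precision = TP/(TP+FP).
0: TP=47, FP=3+15+9+28=55 → 47/102 = 0.4608

0.461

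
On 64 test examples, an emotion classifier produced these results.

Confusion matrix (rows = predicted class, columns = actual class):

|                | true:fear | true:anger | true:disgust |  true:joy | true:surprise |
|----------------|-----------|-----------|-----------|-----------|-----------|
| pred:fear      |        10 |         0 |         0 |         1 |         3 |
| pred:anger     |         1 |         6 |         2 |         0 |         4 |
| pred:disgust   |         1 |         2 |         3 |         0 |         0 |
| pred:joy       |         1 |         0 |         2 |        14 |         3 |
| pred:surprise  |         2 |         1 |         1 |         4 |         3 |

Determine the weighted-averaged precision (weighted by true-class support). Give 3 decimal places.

Per-class precision (TP/(TP+FP)):
  fear: TP=10, FP=0+0+1+3=4 → 10/14 = 0.7143
  anger: TP=6, FP=1+2+0+4=7 → 6/13 = 0.4615
  disgust: TP=3, FP=1+2+0+0=3 → 3/6 = 0.5000
  joy: TP=14, FP=1+0+2+3=6 → 14/20 = 0.7000
  surprise: TP=3, FP=2+1+1+4=8 → 3/11 = 0.2727
Weighted-precision = Σ (supportᵢ/N)·precisionᵢ with N=64: (15/64)·0.7143 + (9/64)·0.4615 + (8/64)·0.5000 + (19/64)·0.7000 + (13/64)·0.2727 = 0.558

0.558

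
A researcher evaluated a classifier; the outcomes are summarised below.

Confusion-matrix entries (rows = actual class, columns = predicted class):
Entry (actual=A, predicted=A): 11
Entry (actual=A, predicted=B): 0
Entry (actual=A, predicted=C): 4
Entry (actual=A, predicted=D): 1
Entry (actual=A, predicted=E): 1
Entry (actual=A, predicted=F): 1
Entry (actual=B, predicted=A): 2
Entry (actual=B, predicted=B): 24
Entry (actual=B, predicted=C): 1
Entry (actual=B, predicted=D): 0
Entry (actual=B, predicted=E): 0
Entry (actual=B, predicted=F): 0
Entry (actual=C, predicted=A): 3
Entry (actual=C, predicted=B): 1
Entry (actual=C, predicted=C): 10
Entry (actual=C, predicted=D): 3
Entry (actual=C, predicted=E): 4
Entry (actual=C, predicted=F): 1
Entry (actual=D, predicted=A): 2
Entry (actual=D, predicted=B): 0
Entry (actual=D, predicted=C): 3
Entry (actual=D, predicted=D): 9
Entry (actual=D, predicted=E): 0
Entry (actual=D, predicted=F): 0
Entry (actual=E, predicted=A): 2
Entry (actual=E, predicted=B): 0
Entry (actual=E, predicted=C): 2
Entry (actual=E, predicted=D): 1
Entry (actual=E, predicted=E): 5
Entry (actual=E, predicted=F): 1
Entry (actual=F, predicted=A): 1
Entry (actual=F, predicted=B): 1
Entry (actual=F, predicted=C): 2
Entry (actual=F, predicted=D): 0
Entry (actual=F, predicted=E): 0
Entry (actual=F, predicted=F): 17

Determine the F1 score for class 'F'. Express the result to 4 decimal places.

One-vs-rest for 'F': TP = diagonal; FP = other classes predicted 'F'; FN = 'F' predicted as other.
F1 score = 2·TP/(2·TP+FP+FN).
F: TP=17, FP=1+0+1+0+1=3, FN=1+1+2+0+0=4 → 34/41 = 0.82927

0.8293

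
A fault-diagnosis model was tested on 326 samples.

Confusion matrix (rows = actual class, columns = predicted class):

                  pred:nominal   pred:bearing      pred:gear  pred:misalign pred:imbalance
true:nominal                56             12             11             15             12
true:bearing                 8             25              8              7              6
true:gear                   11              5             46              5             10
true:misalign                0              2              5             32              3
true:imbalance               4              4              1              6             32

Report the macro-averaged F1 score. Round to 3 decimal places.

Per-class F1 score (2·TP/(2·TP+FP+FN)):
  nominal: TP=56, FP=8+11+0+4=23, FN=12+11+15+12=50 → 112/185 = 0.6054
  bearing: TP=25, FP=12+5+2+4=23, FN=8+8+7+6=29 → 50/102 = 0.4902
  gear: TP=46, FP=11+8+5+1=25, FN=11+5+5+10=31 → 92/148 = 0.6216
  misalign: TP=32, FP=15+7+5+6=33, FN=0+2+5+3=10 → 64/107 = 0.5981
  imbalance: TP=32, FP=12+6+10+3=31, FN=4+4+1+6=15 → 64/110 = 0.5818
Macro-F1 score = mean = (0.6054 + 0.4902 + 0.6216 + 0.5981 + 0.5818) / 5 = 0.579

0.579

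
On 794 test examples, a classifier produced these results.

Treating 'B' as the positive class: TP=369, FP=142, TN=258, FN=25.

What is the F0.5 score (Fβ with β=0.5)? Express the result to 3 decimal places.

0.757

Fβ = (1+β²)·TP / ((1+β²)·TP + β²·FN + FP), with β²=1/4
= 1.25·369 / (1.25·369 + 0.25·25 + 142) = 0.757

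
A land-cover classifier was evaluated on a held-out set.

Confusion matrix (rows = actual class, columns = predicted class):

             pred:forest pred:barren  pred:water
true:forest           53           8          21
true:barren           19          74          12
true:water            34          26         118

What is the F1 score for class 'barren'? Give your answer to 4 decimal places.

Take TP from the diagonal, FP from the rest of the 'barren' prediction marginal, FN from the rest of the 'barren' actual marginal.
F1 score = 2·TP/(2·TP+FP+FN).
barren: TP=74, FP=8+26=34, FN=19+12=31 → 148/213 = 0.69484

0.6948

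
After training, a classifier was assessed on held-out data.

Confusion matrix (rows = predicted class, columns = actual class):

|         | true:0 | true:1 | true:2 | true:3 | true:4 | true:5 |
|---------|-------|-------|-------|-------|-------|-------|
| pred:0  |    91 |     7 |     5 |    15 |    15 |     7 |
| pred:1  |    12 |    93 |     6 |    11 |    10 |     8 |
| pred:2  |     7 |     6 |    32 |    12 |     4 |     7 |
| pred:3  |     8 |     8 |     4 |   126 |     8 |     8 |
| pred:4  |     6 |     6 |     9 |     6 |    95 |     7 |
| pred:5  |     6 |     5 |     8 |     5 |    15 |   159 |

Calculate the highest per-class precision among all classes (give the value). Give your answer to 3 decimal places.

0.803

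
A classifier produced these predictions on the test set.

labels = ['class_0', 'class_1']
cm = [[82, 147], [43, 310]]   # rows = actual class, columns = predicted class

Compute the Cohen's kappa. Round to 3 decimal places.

Observed agreement pₒ = trace/N = 392/582 = 0.6735
Expected agreement pₑ = Σ (rowᵢ·colᵢ)/N² = (229·125 + 353·457)/582² = 0.5608
κ = (pₒ − pₑ)/(1 − pₑ) = (0.6735 − 0.5608)/(1 − 0.5608) = 0.257

0.257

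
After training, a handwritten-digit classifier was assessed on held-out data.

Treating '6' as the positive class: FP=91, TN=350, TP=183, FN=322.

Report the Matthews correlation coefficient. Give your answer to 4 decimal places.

MCC = (TP·TN − FP·FN) / √((TP+FP)(TP+FN)(TN+FP)(TN+FN))
Numerator = 183·350 − 91·322 = 34748
Denominator = √(274·505·441·672) = √41006226240 = 202499.9413
MCC = 34748 / 202499.9413 = 0.1716

0.1716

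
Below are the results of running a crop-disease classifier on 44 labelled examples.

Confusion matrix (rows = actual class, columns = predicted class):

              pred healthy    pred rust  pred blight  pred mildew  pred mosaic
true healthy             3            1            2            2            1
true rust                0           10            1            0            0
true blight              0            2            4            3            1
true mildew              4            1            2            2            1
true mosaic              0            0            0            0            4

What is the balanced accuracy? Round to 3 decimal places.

0.568

Balanced accuracy = mean of per-class recall.
  healthy: recall = 3/9 = 0.3333
  rust: recall = 10/11 = 0.9091
  blight: recall = 4/10 = 0.4000
  mildew: recall = 2/10 = 0.2000
  mosaic: recall = 4/4 = 1.0000
Mean = (0.3333 + 0.9091 + 0.4000 + 0.2000 + 1.0000) / 5 = 0.568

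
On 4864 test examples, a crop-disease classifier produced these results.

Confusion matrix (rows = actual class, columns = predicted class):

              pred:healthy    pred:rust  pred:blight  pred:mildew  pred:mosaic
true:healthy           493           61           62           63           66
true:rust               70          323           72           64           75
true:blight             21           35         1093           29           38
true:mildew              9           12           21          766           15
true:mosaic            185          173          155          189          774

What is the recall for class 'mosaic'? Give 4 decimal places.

0.5244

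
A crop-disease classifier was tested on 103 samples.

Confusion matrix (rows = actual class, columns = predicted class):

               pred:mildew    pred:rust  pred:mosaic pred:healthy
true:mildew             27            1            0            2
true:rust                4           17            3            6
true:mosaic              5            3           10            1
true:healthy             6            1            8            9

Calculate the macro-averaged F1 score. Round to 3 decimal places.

0.583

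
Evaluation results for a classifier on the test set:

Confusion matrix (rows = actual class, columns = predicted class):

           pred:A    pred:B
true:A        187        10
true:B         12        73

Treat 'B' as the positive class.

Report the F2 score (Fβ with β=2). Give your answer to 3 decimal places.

0.863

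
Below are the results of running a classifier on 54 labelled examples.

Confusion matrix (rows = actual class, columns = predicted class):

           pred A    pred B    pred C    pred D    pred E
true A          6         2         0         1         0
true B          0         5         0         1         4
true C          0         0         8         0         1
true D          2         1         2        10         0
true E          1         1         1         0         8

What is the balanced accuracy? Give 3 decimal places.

0.690

Balanced accuracy = mean of per-class recall.
  A: recall = 6/9 = 0.6667
  B: recall = 5/10 = 0.5000
  C: recall = 8/9 = 0.8889
  D: recall = 10/15 = 0.6667
  E: recall = 8/11 = 0.7273
Mean = (0.6667 + 0.5000 + 0.8889 + 0.6667 + 0.7273) / 5 = 0.690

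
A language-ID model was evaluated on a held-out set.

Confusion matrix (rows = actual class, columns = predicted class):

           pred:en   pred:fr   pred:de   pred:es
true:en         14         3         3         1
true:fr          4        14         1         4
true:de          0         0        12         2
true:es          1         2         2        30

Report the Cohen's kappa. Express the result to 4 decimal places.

0.6586

Observed agreement pₒ = trace/N = 70/93 = 0.75269
Expected agreement pₑ = Σ (rowᵢ·colᵢ)/N² = (21·19 + 23·19 + 14·18 + 35·37)/93² = 0.27552
κ = (pₒ − pₑ)/(1 − pₑ) = (0.75269 − 0.27552)/(1 − 0.27552) = 0.6586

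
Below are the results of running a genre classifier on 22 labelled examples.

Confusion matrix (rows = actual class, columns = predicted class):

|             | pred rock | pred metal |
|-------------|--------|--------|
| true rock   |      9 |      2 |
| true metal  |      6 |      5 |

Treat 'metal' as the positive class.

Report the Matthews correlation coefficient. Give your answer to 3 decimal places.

MCC = (TP·TN − FP·FN) / √((TP+FP)(TP+FN)(TN+FP)(TN+FN))
Numerator = 5·9 − 2·6 = 33
Denominator = √(7·11·11·15) = √12705 = 112.7165
MCC = 33 / 112.7165 = 0.293

0.293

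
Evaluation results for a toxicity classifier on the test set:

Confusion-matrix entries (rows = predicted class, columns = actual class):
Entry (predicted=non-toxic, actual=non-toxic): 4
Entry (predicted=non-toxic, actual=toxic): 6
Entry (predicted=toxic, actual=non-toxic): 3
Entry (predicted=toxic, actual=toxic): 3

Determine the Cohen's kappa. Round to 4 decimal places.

Observed agreement pₒ = trace/N = 7/16 = 0.43750
Expected agreement pₑ = Σ (rowᵢ·colᵢ)/N² = (7·10 + 9·6)/16² = 0.48438
κ = (pₒ − pₑ)/(1 − pₑ) = (0.43750 − 0.48438)/(1 − 0.48438) = -0.0909

-0.0909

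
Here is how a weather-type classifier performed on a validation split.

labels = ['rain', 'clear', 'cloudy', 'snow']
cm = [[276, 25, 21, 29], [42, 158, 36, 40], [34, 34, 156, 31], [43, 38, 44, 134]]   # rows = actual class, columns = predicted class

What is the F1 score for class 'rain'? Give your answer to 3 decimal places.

Take TP from the diagonal, FP from the rest of the 'rain' prediction marginal, FN from the rest of the 'rain' actual marginal.
F1 score = 2·TP/(2·TP+FP+FN).
rain: TP=276, FP=42+34+43=119, FN=25+21+29=75 → 552/746 = 0.7399

0.740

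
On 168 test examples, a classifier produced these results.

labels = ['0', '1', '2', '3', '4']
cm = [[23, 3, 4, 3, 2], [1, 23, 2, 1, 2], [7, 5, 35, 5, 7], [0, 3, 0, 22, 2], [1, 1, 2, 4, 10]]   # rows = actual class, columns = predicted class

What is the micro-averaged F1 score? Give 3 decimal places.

0.673

Micro-averaging pools counts across classes: ΣTP=113, ΣFP=55, ΣFN=55.
Micro-F1 score = 2·TP/(2·TP+FP+FN) on pooled counts = 0.673 (equals overall accuracy in single-label multiclass).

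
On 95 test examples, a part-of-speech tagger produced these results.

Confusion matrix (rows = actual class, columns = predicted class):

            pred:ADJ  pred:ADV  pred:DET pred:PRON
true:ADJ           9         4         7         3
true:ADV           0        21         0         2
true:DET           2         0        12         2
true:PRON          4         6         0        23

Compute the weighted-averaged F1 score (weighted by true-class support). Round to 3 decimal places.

0.672

Per-class F1 score (2·TP/(2·TP+FP+FN)):
  ADJ: TP=9, FP=0+2+4=6, FN=4+7+3=14 → 18/38 = 0.4737
  ADV: TP=21, FP=4+0+6=10, FN=0+0+2=2 → 42/54 = 0.7778
  DET: TP=12, FP=7+0+0=7, FN=2+0+2=4 → 24/35 = 0.6857
  PRON: TP=23, FP=3+2+2=7, FN=4+6+0=10 → 46/63 = 0.7302
Weighted-F1 score = Σ (supportᵢ/N)·F1 scoreᵢ with N=95: (23/95)·0.4737 + (23/95)·0.7778 + (16/95)·0.6857 + (33/95)·0.7302 = 0.672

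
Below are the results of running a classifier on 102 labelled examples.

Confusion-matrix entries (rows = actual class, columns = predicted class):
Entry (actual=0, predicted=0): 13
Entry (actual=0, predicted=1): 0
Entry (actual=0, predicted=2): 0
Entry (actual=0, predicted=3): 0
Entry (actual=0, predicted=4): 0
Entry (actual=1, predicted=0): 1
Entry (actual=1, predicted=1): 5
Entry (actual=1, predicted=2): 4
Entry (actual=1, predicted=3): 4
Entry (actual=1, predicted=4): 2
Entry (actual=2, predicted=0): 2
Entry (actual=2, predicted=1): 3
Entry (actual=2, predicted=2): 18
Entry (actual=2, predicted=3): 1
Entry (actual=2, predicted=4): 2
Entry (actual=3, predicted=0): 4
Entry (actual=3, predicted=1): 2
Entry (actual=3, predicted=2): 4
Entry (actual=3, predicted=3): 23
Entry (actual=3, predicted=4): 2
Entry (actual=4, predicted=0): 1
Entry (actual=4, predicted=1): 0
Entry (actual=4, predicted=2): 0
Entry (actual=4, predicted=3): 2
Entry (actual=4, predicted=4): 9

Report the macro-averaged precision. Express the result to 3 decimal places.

0.636

Per-class precision (TP/(TP+FP)):
  0: TP=13, FP=1+2+4+1=8 → 13/21 = 0.6190
  1: TP=5, FP=0+3+2+0=5 → 5/10 = 0.5000
  2: TP=18, FP=0+4+4+0=8 → 18/26 = 0.6923
  3: TP=23, FP=0+4+1+2=7 → 23/30 = 0.7667
  4: TP=9, FP=0+2+2+2=6 → 9/15 = 0.6000
Macro-precision = mean = (0.6190 + 0.5000 + 0.6923 + 0.7667 + 0.6000) / 5 = 0.636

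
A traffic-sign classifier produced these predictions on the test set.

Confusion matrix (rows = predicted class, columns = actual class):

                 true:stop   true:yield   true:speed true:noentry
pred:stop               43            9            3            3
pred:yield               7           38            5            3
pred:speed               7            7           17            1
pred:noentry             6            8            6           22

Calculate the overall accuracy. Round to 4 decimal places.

Accuracy = trace / total = (43+38+17+22=120) / 185 = 120/185 = 0.6486

0.6486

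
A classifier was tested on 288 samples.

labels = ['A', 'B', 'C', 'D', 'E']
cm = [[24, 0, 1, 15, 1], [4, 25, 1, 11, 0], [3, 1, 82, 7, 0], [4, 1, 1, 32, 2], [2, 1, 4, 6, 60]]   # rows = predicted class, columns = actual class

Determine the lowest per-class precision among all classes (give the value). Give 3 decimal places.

0.585

Per-class precision (TP/(TP+FP)):
  A: TP=24, FP=0+1+15+1=17 → 24/41 = 0.5854
  B: TP=25, FP=4+1+11+0=16 → 25/41 = 0.6098
  C: TP=82, FP=3+1+7+0=11 → 82/93 = 0.8817
  D: TP=32, FP=4+1+1+2=8 → 32/40 = 0.8000
  E: TP=60, FP=2+1+4+6=13 → 60/73 = 0.8219
Lowest is class 'A' with precision = 0.585.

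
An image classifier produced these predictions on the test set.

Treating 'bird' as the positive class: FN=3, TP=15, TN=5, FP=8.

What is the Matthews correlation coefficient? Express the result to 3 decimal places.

0.246

MCC = (TP·TN − FP·FN) / √((TP+FP)(TP+FN)(TN+FP)(TN+FN))
Numerator = 15·5 − 8·3 = 51
Denominator = √(23·18·13·8) = √43056 = 207.4994
MCC = 51 / 207.4994 = 0.246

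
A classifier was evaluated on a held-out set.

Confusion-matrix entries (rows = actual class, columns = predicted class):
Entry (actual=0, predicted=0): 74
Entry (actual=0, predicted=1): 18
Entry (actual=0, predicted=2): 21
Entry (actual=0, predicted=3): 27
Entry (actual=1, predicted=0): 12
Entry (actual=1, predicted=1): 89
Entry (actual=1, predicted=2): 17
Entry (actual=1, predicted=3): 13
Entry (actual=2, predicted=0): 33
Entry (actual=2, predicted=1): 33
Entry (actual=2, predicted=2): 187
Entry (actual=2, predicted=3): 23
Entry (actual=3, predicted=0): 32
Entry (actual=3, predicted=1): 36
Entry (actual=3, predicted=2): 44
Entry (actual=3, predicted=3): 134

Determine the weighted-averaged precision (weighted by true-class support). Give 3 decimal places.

0.623

Per-class precision (TP/(TP+FP)):
  0: TP=74, FP=12+33+32=77 → 74/151 = 0.4901
  1: TP=89, FP=18+33+36=87 → 89/176 = 0.5057
  2: TP=187, FP=21+17+44=82 → 187/269 = 0.6952
  3: TP=134, FP=27+13+23=63 → 134/197 = 0.6802
Weighted-precision = Σ (supportᵢ/N)·precisionᵢ with N=793: (140/793)·0.4901 + (131/793)·0.5057 + (276/793)·0.6952 + (246/793)·0.6802 = 0.623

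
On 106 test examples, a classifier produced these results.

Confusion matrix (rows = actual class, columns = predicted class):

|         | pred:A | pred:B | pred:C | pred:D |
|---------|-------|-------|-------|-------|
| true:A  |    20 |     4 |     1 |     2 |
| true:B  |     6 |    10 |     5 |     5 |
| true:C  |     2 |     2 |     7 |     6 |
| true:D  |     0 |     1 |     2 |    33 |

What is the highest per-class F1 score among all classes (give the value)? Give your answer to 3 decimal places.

0.805

Per-class F1 score (2·TP/(2·TP+FP+FN)):
  A: TP=20, FP=6+2+0=8, FN=4+1+2=7 → 40/55 = 0.7273
  B: TP=10, FP=4+2+1=7, FN=6+5+5=16 → 20/43 = 0.4651
  C: TP=7, FP=1+5+2=8, FN=2+2+6=10 → 14/32 = 0.4375
  D: TP=33, FP=2+5+6=13, FN=0+1+2=3 → 66/82 = 0.8049
Highest is class 'D' with F1 score = 0.805.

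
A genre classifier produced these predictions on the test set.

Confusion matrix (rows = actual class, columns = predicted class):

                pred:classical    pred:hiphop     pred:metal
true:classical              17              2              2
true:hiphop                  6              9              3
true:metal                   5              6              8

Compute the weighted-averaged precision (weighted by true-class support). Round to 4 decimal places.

Per-class precision (TP/(TP+FP)):
  classical: TP=17, FP=6+5=11 → 17/28 = 0.60714
  hiphop: TP=9, FP=2+6=8 → 9/17 = 0.52941
  metal: TP=8, FP=2+3=5 → 8/13 = 0.61538
Weighted-precision = Σ (supportᵢ/N)·precisionᵢ with N=58: (21/58)·0.60714 + (18/58)·0.52941 + (19/58)·0.61538 = 0.5857

0.5857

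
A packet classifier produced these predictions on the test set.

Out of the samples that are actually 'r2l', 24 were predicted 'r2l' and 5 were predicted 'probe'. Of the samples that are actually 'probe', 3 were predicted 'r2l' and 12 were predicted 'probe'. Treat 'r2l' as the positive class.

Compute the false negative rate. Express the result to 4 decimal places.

FNR = FN/(FN+TP) = 5/(5+24) = 0.1724

0.1724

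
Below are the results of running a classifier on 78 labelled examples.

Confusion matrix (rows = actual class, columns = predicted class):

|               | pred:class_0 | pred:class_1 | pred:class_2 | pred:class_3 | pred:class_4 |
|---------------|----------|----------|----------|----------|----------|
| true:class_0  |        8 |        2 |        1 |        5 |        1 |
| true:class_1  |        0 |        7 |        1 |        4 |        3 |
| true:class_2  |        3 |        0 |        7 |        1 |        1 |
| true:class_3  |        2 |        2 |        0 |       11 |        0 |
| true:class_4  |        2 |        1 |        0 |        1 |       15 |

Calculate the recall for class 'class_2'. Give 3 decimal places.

recall = TP/(TP+FN).
class_2: TP=7, FN=3+0+1+1=5 → 7/12 = 0.5833

0.583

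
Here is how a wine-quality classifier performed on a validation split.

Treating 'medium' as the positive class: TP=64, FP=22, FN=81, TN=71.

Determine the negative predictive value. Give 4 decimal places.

0.4671

NPV = TN/(TN+FN) = 71/(71+81) = 0.4671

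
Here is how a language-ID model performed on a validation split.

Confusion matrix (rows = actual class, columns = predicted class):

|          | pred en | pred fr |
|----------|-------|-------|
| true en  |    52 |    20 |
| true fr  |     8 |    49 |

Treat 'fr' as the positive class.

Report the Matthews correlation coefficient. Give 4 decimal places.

MCC = (TP·TN − FP·FN) / √((TP+FP)(TP+FN)(TN+FP)(TN+FN))
Numerator = 49·52 − 20·8 = 2388
Denominator = √(69·57·72·60) = √16990560 = 4121.9607
MCC = 2388 / 4121.9607 = 0.5793

0.5793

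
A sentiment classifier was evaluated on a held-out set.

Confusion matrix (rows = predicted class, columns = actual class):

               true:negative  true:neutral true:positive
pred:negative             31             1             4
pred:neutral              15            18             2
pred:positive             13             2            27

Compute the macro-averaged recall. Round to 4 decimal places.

Per-class recall (TP/(TP+FN)):
  negative: TP=31, FN=15+13=28 → 31/59 = 0.52542
  neutral: TP=18, FN=1+2=3 → 18/21 = 0.85714
  positive: TP=27, FN=4+2=6 → 27/33 = 0.81818
Macro-recall = mean = (0.52542 + 0.85714 + 0.81818) / 3 = 0.7336

0.7336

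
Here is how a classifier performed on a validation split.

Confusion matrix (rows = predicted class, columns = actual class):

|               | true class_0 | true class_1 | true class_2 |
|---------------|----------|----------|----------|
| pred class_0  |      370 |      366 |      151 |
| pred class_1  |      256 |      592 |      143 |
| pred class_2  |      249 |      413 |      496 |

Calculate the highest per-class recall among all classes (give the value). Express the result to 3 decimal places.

0.628

Per-class recall (TP/(TP+FN)):
  class_0: TP=370, FN=256+249=505 → 370/875 = 0.4229
  class_1: TP=592, FN=366+413=779 → 592/1371 = 0.4318
  class_2: TP=496, FN=151+143=294 → 496/790 = 0.6278
Highest is class 'class_2' with recall = 0.628.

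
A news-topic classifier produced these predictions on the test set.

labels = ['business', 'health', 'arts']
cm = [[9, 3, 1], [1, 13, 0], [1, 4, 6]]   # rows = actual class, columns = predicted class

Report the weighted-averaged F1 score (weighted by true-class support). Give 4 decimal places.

0.7313

Per-class F1 score (2·TP/(2·TP+FP+FN)):
  business: TP=9, FP=1+1=2, FN=3+1=4 → 18/24 = 0.75000
  health: TP=13, FP=3+4=7, FN=1+0=1 → 26/34 = 0.76471
  arts: TP=6, FP=1+0=1, FN=1+4=5 → 12/18 = 0.66667
Weighted-F1 score = Σ (supportᵢ/N)·F1 scoreᵢ with N=38: (13/38)·0.75000 + (14/38)·0.76471 + (11/38)·0.66667 = 0.7313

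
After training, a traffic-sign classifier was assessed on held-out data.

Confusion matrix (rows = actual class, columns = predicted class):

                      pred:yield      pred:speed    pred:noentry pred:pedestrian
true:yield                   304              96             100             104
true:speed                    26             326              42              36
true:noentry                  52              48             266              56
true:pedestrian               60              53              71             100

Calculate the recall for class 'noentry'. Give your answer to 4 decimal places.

0.6303

One-vs-rest for 'noentry': TP = diagonal; FP = other classes predicted 'noentry'; FN = 'noentry' predicted as other.
recall = TP/(TP+FN).
noentry: TP=266, FN=52+48+56=156 → 266/422 = 0.63033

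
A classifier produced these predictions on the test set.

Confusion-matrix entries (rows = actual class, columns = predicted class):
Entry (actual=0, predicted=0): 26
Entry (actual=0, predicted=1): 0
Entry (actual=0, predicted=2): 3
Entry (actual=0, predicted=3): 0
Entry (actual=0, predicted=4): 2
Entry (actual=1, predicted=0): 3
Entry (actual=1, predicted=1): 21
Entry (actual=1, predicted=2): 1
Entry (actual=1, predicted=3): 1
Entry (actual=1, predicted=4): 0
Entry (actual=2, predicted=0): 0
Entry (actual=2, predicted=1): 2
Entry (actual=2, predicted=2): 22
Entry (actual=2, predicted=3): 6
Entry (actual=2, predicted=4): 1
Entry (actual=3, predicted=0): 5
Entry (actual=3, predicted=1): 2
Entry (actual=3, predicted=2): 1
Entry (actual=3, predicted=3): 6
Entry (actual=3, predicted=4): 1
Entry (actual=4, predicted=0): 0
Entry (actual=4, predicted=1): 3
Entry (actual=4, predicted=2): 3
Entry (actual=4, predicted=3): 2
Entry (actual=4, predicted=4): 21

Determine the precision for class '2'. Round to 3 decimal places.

0.733

precision = TP/(TP+FP).
2: TP=22, FP=3+1+1+3=8 → 22/30 = 0.7333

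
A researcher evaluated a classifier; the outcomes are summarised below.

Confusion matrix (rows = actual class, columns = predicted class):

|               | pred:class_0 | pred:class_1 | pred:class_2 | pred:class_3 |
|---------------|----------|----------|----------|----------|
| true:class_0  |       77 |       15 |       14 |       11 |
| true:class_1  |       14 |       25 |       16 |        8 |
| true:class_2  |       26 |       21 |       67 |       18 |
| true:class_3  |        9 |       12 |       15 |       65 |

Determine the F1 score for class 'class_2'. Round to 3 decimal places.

Treat 'class_2' as positive and all other classes as negative.
F1 score = 2·TP/(2·TP+FP+FN).
class_2: TP=67, FP=14+16+15=45, FN=26+21+18=65 → 134/244 = 0.5492

0.549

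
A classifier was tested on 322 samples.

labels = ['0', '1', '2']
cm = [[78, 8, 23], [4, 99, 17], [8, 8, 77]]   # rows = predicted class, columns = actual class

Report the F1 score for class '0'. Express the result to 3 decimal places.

Treat '0' as positive and all other classes as negative.
F1 score = 2·TP/(2·TP+FP+FN).
0: TP=78, FP=8+23=31, FN=4+8=12 → 156/199 = 0.7839

0.784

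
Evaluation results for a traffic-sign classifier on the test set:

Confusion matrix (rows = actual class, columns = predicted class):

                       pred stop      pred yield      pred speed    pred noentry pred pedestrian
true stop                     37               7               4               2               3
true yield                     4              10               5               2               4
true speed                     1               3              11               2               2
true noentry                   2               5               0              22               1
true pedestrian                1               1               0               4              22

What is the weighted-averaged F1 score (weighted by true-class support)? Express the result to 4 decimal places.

Per-class F1 score (2·TP/(2·TP+FP+FN)):
  stop: TP=37, FP=4+1+2+1=8, FN=7+4+2+3=16 → 74/98 = 0.75510
  yield: TP=10, FP=7+3+5+1=16, FN=4+5+2+4=15 → 20/51 = 0.39216
  speed: TP=11, FP=4+5+0+0=9, FN=1+3+2+2=8 → 22/39 = 0.56410
  noentry: TP=22, FP=2+2+2+4=10, FN=2+5+0+1=8 → 44/62 = 0.70968
  pedestrian: TP=22, FP=3+4+2+1=10, FN=1+1+0+4=6 → 44/60 = 0.73333
Weighted-F1 score = Σ (supportᵢ/N)·F1 scoreᵢ with N=155: (53/155)·0.75510 + (25/155)·0.39216 + (19/155)·0.56410 + (30/155)·0.70968 + (28/155)·0.73333 = 0.6604

0.6604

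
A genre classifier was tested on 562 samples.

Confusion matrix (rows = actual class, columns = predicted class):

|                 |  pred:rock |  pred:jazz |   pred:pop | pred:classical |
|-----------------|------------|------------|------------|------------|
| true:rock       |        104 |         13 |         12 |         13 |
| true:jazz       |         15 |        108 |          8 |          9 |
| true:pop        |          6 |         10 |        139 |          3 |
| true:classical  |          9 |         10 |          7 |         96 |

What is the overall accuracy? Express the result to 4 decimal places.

0.7954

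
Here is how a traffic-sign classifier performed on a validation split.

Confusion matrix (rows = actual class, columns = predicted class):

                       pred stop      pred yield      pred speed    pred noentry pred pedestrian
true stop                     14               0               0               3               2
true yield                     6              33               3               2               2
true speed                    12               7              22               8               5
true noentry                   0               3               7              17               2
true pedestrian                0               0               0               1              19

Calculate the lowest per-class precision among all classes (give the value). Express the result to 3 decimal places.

0.438

Per-class precision (TP/(TP+FP)):
  stop: TP=14, FP=6+12+0+0=18 → 14/32 = 0.4375
  yield: TP=33, FP=0+7+3+0=10 → 33/43 = 0.7674
  speed: TP=22, FP=0+3+7+0=10 → 22/32 = 0.6875
  noentry: TP=17, FP=3+2+8+1=14 → 17/31 = 0.5484
  pedestrian: TP=19, FP=2+2+5+2=11 → 19/30 = 0.6333
Lowest is class 'stop' with precision = 0.438.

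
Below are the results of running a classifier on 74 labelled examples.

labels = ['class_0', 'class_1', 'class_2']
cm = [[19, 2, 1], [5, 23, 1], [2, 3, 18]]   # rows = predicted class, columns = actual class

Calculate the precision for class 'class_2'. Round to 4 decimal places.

0.7826

Treat 'class_2' as positive and all other classes as negative.
precision = TP/(TP+FP).
class_2: TP=18, FP=2+3=5 → 18/23 = 0.78261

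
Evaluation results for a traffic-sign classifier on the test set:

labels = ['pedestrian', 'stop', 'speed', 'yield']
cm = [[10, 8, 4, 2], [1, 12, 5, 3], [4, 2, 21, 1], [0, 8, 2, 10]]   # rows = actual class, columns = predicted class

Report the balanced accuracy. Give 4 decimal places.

Balanced accuracy = mean of per-class recall.
  pedestrian: recall = 10/24 = 0.41667
  stop: recall = 12/21 = 0.57143
  speed: recall = 21/28 = 0.75000
  yield: recall = 10/20 = 0.50000
Mean = (0.41667 + 0.57143 + 0.75000 + 0.50000) / 4 = 0.5595

0.5595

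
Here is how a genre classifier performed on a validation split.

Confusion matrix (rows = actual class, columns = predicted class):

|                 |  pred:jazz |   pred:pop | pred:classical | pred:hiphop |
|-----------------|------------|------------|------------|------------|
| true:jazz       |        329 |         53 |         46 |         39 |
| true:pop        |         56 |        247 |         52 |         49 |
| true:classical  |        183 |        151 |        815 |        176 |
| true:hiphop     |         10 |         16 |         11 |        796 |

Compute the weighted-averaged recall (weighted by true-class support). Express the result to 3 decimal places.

Per-class recall (TP/(TP+FN)):
  jazz: TP=329, FN=53+46+39=138 → 329/467 = 0.7045
  pop: TP=247, FN=56+52+49=157 → 247/404 = 0.6114
  classical: TP=815, FN=183+151+176=510 → 815/1325 = 0.6151
  hiphop: TP=796, FN=10+16+11=37 → 796/833 = 0.9556
Weighted-recall = Σ (supportᵢ/N)·recallᵢ with N=3029: (467/3029)·0.7045 + (404/3029)·0.6114 + (1325/3029)·0.6151 + (833/3029)·0.9556 = 0.722

0.722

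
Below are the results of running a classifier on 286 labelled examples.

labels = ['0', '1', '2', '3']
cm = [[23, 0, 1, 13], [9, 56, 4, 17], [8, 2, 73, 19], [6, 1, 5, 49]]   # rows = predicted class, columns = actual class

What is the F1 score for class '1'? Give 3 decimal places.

0.772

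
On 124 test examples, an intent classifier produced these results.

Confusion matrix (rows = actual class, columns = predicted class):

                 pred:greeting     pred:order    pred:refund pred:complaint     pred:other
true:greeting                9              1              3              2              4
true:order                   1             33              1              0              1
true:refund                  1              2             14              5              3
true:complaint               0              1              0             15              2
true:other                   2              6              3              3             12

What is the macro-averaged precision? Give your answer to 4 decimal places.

0.6544

Per-class precision (TP/(TP+FP)):
  greeting: TP=9, FP=1+1+0+2=4 → 9/13 = 0.69231
  order: TP=33, FP=1+2+1+6=10 → 33/43 = 0.76744
  refund: TP=14, FP=3+1+0+3=7 → 14/21 = 0.66667
  complaint: TP=15, FP=2+0+5+3=10 → 15/25 = 0.60000
  other: TP=12, FP=4+1+3+2=10 → 12/22 = 0.54545
Macro-precision = mean = (0.69231 + 0.76744 + 0.66667 + 0.60000 + 0.54545) / 5 = 0.6544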